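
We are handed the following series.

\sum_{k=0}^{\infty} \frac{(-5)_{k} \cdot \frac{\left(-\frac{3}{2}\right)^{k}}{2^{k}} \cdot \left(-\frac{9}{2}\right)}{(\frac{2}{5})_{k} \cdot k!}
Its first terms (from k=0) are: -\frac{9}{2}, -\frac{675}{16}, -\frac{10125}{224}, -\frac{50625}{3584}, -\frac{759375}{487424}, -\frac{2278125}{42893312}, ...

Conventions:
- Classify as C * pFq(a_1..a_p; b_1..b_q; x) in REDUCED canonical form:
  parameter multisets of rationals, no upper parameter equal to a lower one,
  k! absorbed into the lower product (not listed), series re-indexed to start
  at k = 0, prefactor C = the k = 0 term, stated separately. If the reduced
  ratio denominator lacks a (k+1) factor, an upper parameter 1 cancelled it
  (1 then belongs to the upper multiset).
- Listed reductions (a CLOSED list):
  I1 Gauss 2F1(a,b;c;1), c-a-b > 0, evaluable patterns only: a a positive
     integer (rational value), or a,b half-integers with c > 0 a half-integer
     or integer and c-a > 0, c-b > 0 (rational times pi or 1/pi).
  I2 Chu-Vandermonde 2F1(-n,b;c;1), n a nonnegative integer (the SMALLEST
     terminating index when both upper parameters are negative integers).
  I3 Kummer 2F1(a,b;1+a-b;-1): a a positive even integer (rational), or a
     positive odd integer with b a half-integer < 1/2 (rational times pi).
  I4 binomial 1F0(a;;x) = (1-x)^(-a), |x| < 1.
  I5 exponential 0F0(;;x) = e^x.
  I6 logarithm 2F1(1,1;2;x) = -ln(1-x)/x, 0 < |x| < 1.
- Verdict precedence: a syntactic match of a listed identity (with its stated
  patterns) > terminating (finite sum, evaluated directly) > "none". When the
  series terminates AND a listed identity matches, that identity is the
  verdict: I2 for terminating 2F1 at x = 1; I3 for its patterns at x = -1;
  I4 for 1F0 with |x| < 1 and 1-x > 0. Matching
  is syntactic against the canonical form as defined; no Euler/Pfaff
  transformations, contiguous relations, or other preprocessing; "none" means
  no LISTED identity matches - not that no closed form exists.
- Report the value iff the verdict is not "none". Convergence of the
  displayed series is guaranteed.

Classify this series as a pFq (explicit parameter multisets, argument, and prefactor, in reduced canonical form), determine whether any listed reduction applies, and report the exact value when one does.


With C = -\frac{9}{2}: the canonical form is 1F1(-5; \frac{2}{5}; -\frac{3}{4}). Verdict: terminating - the sum ends at index 5 because -5 is a negative integer; exact evaluation follows. Hence: -\frac{659482947}{6127616}.

Key step: x = -\frac{3}{4} and the two k-th powers (prefactor -9/2) combine into one argument.
Ratio: r(k) = -\frac{3}{4} * (k-5) / [(k+\frac{2}{5}) (k+1)] - poly over poly, x = -\frac{3}{4} from leading terms; C = -\frac{9}{2} at k = 0.


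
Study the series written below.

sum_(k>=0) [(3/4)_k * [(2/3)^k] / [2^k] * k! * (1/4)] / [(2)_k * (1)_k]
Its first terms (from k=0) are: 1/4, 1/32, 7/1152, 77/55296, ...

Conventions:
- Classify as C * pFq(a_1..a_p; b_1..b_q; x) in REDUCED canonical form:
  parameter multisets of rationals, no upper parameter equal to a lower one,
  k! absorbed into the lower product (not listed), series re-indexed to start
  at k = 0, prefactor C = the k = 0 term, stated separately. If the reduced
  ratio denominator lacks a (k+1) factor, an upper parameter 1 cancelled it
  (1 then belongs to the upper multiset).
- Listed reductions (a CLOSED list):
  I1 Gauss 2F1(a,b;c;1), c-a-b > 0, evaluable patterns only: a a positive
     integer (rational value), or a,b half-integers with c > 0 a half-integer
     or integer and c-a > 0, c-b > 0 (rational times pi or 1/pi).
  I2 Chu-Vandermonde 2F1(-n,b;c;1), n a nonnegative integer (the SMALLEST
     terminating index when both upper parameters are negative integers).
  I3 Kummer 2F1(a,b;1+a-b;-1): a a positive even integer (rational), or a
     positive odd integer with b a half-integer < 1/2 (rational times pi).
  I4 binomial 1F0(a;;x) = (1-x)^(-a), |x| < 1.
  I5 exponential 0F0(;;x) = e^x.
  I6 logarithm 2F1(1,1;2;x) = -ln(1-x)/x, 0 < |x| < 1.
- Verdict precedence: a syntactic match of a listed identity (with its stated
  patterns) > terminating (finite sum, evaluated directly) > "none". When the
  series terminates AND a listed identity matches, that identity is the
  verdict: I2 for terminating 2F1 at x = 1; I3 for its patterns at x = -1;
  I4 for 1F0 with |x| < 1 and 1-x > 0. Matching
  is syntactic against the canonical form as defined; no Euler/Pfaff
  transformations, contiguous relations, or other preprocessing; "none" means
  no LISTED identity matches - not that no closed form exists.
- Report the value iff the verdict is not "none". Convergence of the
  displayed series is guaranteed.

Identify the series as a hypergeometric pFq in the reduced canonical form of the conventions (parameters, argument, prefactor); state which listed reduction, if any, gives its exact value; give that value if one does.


The series (x = 1/3) is 2F1: upper {3/4, 1}, lower {2}, prefactor 1/4. Verdict: none - at argument 1/3 the multisets {3/4, 1} ; {2} match no listed identity.

Key observation: t_0 = 1/4 here, and the factorial ratio (prefactor 1/4) (k+a-1)!/(a-1)! is a rising factorial (a)_k.
Consecutive-term ratio: r(k) = (1/3) * (k+3/4) (k+1) / [(k+2) (k+1)] ; factor over Q: parameters, x = (1/3), and C = 1/4.


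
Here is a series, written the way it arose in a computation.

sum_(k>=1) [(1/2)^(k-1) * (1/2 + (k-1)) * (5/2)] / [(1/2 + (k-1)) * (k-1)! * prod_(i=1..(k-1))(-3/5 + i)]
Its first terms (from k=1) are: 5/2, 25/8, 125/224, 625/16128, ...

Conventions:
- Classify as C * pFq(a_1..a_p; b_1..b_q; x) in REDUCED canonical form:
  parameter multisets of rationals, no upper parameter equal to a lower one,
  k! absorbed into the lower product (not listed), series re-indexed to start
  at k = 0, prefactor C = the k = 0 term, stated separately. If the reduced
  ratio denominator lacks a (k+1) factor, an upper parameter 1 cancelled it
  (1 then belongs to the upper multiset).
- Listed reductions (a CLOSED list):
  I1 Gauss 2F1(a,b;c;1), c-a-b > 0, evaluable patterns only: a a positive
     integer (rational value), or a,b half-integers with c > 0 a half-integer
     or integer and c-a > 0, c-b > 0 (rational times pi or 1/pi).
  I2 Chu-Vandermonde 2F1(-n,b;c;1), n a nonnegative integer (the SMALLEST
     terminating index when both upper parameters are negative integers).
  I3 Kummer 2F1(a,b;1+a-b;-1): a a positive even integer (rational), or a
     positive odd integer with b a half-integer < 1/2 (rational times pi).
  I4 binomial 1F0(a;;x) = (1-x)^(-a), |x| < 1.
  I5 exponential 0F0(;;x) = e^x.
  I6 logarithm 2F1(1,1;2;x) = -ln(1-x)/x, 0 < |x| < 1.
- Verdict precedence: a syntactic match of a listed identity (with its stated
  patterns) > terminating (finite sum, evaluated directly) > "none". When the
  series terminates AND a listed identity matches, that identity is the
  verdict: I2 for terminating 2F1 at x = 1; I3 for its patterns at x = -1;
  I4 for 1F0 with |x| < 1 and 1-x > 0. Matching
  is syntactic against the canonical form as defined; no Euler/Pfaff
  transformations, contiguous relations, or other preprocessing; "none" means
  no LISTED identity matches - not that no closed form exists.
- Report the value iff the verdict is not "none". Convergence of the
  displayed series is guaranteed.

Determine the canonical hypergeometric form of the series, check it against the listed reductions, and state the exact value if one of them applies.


At argument 1/2: a 0F1 with upper {-}, lower {2/5}, scaled by C = 5/2. Verdict: none. A 0F1 with upper {-} fits none of I1-I6 at x = 1/2; the sum runs forever.

Structural cue: from the first term 5/2: k + 1/2 divides numerator and denominator alike; C = 5/2, x = 1/2 after cancelling.
Consecutive-term ratio: r(k) = (1/2) * 1 / [(k+2/5) (k+1)] - rational in k, leading ratio (1/2); with t_0 = 5/2, classification follows.


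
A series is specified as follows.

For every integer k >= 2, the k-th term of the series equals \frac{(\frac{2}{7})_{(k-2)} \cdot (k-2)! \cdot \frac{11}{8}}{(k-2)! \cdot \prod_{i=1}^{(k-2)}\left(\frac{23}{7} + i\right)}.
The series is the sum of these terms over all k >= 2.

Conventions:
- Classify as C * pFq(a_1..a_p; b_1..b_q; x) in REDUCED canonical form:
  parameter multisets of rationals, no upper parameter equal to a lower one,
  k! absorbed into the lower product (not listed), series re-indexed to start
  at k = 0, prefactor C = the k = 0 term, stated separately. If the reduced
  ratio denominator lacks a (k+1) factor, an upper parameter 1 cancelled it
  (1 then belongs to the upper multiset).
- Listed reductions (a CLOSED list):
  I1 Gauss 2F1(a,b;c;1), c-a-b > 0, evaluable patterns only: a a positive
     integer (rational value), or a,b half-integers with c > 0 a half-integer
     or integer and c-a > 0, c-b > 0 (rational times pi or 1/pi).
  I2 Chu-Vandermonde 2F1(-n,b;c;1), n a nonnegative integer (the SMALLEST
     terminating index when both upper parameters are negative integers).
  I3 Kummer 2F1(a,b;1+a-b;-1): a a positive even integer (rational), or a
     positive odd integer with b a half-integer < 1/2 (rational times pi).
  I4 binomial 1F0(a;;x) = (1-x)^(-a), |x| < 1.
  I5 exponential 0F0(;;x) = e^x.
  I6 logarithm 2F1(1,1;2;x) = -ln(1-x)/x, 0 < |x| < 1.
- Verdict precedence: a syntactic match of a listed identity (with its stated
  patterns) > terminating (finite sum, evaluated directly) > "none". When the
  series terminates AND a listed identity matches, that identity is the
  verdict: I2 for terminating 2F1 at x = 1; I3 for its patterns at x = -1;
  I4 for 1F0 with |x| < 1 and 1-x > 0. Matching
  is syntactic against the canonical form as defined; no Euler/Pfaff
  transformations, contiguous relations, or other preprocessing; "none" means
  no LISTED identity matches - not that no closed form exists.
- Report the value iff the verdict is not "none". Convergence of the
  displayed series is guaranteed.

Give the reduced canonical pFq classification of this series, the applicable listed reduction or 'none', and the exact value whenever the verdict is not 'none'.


At argument 1: a 2F1 with upper {\frac{2}{7}, 1}, lower {\frac{30}{7}}, scaled by C = \frac{11}{8}. Verdict: Gauss's theorem (I1) matches (x = 1: the Gamma ratio telescopes since c-a-b = 3 > 0 and a = 1 in Z>0). Sum: \frac{253}{168}.

Key step: t_0 being \frac{11}{8}, the factorial ratio (C = 11/8) (k+a-1)!/(a-1)! is a rising factorial (a)_k.
Consecutive-term ratio: r(k) = 1 * (k+\frac{2}{7}) (k+1) / [(k+\frac{30}{7}) (k+1)] - rational in k. x = 1; t_0 = \frac{11}{8}; negate the roots.


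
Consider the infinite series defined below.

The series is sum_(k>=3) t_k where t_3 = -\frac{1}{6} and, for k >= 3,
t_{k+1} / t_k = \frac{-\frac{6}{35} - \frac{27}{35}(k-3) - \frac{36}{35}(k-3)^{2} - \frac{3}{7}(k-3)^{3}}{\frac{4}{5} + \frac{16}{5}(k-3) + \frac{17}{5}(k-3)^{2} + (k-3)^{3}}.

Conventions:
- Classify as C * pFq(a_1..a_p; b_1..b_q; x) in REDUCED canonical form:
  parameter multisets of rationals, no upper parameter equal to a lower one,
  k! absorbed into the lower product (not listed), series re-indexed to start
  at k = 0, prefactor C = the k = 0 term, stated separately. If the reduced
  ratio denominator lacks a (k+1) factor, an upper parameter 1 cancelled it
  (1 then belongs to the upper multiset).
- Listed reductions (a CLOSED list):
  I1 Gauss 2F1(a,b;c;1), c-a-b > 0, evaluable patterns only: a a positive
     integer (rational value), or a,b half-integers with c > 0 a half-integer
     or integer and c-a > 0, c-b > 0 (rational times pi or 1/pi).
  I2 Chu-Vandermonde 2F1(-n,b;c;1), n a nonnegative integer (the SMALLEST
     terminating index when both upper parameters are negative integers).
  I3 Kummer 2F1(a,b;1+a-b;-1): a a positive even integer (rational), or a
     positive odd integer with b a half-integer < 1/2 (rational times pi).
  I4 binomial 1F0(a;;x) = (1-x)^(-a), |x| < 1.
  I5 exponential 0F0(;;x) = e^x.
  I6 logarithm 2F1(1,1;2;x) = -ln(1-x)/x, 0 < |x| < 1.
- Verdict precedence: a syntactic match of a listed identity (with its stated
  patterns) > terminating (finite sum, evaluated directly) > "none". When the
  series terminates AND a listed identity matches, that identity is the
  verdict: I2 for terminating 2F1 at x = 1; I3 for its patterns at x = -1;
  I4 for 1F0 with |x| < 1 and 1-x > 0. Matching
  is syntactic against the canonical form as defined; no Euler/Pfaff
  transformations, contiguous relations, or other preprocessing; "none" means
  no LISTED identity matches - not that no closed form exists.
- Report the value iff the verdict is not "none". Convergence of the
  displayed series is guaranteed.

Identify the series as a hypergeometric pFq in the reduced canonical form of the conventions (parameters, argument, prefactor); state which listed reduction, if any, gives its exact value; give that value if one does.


Prefactor -\frac{1}{6}, argument -\frac{3}{7}: 2F1 with upper {1, 1} over lower {2}. Verdict: the logarithmic series (I6) matches (the logarithm: parameters (1,1;2), x = -\frac{3}{7}). Hence: \left(-\frac{7}{18}\right) \cdot \ln\left(\frac{10}{7}\right).

Structural cue: from the first term -\frac{1}{6}: the parameter 2/5 appears in both the upper and lower lists and cancels.
Step ratio: r(k) = -\frac{3}{7} * (k+1) (k+1) / [(k+2) (k+1)] - rational; roots negated = parameters, x = -\frac{3}{7}, C = -\frac{1}{6}.


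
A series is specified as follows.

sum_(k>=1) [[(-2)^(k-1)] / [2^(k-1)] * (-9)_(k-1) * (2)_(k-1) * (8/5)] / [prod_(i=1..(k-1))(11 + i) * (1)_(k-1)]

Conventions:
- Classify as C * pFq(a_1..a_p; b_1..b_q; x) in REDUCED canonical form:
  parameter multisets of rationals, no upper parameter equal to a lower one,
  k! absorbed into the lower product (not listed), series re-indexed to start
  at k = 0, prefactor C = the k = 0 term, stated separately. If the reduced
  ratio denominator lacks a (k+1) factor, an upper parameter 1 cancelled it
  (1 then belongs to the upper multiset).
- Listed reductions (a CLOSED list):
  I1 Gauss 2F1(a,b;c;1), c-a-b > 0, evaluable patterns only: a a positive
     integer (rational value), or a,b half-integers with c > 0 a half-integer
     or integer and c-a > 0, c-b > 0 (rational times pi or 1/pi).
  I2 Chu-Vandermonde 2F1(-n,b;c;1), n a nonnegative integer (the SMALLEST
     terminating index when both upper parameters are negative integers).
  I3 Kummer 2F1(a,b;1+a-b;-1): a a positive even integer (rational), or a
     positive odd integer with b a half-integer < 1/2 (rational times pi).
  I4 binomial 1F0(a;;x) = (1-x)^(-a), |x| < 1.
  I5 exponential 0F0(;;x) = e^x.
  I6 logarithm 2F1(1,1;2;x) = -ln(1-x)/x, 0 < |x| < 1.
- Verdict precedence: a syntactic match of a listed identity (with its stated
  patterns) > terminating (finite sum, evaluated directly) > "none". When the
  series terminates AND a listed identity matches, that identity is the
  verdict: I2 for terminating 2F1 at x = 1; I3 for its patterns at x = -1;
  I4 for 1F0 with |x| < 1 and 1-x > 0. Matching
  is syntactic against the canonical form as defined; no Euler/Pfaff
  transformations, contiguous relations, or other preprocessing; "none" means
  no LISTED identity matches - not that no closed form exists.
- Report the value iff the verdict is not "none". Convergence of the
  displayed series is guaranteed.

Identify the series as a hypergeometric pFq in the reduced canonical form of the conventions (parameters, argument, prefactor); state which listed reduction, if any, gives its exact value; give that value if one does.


x = -1 here; the reduced form reads 2F1, upper {-9, 2}, lower {12}, C = 8/5. Verdict: the Kummer evaluation I3 applies (x = -1; c = 12 equals 1+a-b for upper {-9, 2}: listed pattern). Exact value: 44/5.

First insight: x = (-1) and the two k-th powers (C = 8/5, x = -1) combine into one argument.
Adjacent-term ratio: r(k) = (-1) * (k-9) (k+2) / [(k+12) (k+1)] ; factor over Q: parameters, x = (-1), and C = 8/5.


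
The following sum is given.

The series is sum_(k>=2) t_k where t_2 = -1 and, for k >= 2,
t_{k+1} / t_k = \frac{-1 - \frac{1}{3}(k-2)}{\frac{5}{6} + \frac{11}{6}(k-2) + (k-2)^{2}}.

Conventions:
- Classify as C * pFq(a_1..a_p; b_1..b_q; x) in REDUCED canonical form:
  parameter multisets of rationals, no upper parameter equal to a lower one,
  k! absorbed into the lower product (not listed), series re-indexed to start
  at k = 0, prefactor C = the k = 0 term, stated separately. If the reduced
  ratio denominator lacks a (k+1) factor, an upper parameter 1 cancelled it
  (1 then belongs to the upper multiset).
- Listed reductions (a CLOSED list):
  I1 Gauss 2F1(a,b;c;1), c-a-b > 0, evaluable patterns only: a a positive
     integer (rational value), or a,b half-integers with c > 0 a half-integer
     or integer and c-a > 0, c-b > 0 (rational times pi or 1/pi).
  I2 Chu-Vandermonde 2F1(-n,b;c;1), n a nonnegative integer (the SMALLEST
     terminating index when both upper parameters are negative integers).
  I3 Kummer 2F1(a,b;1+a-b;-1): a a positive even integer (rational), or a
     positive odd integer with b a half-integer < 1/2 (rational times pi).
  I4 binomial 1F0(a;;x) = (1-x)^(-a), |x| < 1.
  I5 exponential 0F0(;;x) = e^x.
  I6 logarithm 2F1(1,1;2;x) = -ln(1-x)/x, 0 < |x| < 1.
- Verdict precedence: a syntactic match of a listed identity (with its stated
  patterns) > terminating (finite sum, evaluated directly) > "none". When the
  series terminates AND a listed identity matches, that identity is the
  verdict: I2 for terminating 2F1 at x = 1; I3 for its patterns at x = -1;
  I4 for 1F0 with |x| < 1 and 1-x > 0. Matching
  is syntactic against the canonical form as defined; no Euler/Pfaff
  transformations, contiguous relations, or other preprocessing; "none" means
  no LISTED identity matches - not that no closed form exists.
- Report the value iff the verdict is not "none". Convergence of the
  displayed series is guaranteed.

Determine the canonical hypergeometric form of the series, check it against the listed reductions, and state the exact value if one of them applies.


At argument -\frac{1}{3}: a 1F1 with upper {3}, lower {\frac{5}{6}}, scaled by C = -1. Verdict: none. A 1F1 with upper {3} fits none of I1-I6 at x = -\frac{1}{3}; the sum runs forever.

Structural cue: x = -\frac{1}{3} and the expanded ratio factors over Q; prefactor -1, roots give parameters.
Adjacent-term ratio: r(k) = -\frac{1}{3} * (k+3) / [(k+\frac{5}{6}) (k+1)] - rational; roots negated = parameters, x = -\frac{1}{3}, C = -1.


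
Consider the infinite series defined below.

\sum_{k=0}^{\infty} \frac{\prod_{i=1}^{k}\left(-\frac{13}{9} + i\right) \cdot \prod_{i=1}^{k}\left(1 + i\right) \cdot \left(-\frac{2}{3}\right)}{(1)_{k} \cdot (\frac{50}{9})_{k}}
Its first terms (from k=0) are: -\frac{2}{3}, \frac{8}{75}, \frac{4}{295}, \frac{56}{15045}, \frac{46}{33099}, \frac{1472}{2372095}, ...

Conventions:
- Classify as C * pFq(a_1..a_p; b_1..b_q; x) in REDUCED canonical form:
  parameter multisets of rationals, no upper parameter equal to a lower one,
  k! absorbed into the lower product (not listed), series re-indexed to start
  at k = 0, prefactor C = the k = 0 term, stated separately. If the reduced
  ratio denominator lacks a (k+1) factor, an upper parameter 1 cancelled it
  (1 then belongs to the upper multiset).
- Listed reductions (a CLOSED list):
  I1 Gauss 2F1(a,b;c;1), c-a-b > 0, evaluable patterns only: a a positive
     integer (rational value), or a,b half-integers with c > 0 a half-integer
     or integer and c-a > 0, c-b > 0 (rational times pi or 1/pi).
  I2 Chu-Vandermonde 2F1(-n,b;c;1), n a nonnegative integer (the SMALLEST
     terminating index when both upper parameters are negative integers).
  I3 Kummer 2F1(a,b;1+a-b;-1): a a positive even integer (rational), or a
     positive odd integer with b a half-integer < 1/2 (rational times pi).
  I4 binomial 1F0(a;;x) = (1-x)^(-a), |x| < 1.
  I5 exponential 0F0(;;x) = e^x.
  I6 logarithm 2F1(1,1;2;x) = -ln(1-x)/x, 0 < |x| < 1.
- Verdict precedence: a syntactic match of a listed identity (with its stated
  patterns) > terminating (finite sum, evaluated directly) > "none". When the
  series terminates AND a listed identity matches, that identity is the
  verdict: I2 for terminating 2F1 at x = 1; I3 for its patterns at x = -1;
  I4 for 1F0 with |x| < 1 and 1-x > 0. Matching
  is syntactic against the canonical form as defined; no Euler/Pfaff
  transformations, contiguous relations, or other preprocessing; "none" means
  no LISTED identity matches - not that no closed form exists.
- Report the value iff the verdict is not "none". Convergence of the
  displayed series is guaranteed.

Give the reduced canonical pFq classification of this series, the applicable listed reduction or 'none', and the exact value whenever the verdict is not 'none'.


This is -\frac{2}{3} * 2F1(-\frac{4}{9}, 2; \frac{50}{9}; 1) in reduced canonical form. Verdict at x = 1: the Gauss summation I1 matches (x = 1: the Gamma ratio telescopes since c-a-b = 4 > 0 and a = 2 in Z>0). Sum: -\frac{656}{1215}.

First insight: t_0 = -\frac{2}{3} here, and (1)_k (prefactor -2/3) is k! itself.
Ratio: r(k) = 1 * (k-\frac{4}{9}) (k+2) / [(k+\frac{50}{9}) (k+1)] - rational in k. x = 1; t_0 = -\frac{2}{3}; negate the roots.


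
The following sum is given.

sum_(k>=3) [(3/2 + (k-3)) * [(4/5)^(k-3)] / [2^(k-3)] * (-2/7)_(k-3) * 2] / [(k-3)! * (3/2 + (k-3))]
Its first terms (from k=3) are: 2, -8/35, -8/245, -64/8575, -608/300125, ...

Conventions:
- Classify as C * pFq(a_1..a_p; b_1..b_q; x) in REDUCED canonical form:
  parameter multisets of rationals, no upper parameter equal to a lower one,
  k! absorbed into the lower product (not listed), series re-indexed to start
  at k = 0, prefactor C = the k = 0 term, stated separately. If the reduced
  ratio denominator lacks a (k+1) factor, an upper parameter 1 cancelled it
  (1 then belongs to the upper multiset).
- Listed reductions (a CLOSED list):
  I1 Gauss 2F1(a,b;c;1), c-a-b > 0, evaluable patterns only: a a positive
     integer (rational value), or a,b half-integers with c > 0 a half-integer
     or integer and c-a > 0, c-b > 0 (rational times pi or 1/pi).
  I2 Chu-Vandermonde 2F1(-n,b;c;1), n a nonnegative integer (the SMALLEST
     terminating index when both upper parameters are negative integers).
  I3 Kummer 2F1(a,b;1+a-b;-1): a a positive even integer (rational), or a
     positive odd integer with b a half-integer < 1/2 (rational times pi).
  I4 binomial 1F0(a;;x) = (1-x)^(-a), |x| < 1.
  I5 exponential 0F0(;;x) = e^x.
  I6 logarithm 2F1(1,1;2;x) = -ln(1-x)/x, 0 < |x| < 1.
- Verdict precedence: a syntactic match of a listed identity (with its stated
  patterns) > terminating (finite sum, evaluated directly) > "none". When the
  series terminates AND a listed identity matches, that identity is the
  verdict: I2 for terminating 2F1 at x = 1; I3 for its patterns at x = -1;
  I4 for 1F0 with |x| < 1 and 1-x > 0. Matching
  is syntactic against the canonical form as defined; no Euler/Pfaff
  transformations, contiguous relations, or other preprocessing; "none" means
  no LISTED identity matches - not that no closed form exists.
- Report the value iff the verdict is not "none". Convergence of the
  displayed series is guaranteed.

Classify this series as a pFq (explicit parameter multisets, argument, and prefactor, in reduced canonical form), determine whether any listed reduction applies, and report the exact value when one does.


Prefactor 2, argument 2/5: 1F0 with upper {-2/7} over lower {-}. Verdict: binomial (I4) matches (the 1F0 binomial series: exponent 2/7, x = 2/5). Its exact value is 2 * (3/5)^(2/7).

First insight: from the first term 2: the two k-th powers (C = 2) combine into one argument.
Adjacent-term ratio: r(k) = (2/5) * (k-2/7) / [(k+1)] ; factor over Q: parameters, x = (2/5), and C = 2.


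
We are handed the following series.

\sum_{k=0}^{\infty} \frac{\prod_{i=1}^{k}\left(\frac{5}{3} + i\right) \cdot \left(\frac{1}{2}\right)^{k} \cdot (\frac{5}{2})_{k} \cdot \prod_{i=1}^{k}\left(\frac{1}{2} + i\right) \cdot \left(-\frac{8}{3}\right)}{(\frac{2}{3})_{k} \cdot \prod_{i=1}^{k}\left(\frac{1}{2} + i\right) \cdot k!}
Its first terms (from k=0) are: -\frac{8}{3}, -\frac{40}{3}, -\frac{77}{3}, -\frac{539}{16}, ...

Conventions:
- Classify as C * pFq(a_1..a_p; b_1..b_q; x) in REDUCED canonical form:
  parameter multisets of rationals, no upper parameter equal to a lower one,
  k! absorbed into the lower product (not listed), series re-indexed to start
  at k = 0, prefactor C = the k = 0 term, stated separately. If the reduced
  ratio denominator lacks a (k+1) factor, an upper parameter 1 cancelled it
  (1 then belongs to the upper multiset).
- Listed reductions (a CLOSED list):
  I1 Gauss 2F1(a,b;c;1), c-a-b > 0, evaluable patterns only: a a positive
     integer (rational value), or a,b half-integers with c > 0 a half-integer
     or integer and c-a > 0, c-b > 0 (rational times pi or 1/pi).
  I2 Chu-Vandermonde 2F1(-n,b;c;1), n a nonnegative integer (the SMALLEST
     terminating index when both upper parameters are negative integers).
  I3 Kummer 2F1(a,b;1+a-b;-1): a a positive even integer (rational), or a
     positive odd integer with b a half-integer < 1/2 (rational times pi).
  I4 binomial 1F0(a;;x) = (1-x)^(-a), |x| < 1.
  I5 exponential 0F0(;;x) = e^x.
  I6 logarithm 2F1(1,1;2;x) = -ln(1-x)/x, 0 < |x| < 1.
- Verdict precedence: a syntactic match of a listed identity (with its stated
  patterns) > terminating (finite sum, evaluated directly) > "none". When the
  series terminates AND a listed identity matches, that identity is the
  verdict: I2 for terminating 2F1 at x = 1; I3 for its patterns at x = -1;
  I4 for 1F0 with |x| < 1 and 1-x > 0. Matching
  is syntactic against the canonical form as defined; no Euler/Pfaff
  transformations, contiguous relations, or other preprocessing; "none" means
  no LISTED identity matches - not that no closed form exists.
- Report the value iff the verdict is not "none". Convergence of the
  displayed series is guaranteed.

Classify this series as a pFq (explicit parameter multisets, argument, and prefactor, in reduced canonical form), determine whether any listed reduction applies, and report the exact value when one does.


Prefactor -\frac{8}{3}, argument \frac{1}{2}: 2F1 with upper {\frac{5}{2}, \frac{8}{3}} over lower {\frac{2}{3}}. Verdict: none. Every listed pattern misses the 2F1 form at \frac{1}{2}, upper {\frac{5}{2}, \frac{8}{3}}.

Key observation: from the first term -\frac{8}{3}: the parameter 3/2 appears in both the upper and lower lists and cancels.
Step ratio: r(k) = \frac{1}{2} * (k+\frac{5}{2}) (k+\frac{8}{3}) / [(k+\frac{2}{3}) (k+1)] - rational in k, leading ratio \frac{1}{2}; with t_0 = -\frac{8}{3}, classification follows.


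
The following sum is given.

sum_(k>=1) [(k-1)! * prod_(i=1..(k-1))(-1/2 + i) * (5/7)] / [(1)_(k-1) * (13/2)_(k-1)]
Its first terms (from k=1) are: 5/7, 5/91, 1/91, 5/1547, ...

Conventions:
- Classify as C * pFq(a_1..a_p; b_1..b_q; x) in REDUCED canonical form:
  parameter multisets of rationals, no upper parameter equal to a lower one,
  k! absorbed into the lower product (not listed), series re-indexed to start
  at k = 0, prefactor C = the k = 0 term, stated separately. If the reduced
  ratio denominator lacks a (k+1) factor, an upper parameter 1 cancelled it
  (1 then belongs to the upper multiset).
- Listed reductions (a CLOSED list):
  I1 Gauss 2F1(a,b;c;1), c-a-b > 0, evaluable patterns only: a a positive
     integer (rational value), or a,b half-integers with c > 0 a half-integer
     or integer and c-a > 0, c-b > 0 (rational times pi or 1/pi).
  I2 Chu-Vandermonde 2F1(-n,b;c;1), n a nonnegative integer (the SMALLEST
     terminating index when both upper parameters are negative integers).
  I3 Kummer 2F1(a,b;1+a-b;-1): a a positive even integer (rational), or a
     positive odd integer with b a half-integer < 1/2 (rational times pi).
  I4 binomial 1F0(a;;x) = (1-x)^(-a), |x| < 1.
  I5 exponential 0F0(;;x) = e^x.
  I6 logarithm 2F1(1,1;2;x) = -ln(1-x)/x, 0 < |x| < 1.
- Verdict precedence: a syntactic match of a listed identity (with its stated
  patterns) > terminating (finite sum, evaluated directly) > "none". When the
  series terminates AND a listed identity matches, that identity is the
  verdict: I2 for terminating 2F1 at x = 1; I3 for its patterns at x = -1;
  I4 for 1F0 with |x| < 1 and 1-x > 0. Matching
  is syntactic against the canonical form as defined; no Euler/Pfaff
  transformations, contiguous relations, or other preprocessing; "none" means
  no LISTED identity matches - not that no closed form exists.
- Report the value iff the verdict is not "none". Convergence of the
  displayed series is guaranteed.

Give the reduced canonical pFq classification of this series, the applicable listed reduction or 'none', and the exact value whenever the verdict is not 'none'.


Classification (C = 5/7): 2F1 with upper {1/2, 1}, lower {13/2}, argument x = 1. Verdict: Gauss (I1, integer-parameter pattern) matches (x = 1: the Gamma ratio telescopes since c-a-b = 5 > 0 and a = 1 in Z>0). Hence: 11/14.

The tell: from the first term 5/7: (1)_k (prefactor 5/7) is k! itself.
Ratio: r(k) = 1 * (k+1/2) (k+1) / [(k+13/2) (k+1)] ; factor over Q: parameters, x = 1, and C = 5/7.


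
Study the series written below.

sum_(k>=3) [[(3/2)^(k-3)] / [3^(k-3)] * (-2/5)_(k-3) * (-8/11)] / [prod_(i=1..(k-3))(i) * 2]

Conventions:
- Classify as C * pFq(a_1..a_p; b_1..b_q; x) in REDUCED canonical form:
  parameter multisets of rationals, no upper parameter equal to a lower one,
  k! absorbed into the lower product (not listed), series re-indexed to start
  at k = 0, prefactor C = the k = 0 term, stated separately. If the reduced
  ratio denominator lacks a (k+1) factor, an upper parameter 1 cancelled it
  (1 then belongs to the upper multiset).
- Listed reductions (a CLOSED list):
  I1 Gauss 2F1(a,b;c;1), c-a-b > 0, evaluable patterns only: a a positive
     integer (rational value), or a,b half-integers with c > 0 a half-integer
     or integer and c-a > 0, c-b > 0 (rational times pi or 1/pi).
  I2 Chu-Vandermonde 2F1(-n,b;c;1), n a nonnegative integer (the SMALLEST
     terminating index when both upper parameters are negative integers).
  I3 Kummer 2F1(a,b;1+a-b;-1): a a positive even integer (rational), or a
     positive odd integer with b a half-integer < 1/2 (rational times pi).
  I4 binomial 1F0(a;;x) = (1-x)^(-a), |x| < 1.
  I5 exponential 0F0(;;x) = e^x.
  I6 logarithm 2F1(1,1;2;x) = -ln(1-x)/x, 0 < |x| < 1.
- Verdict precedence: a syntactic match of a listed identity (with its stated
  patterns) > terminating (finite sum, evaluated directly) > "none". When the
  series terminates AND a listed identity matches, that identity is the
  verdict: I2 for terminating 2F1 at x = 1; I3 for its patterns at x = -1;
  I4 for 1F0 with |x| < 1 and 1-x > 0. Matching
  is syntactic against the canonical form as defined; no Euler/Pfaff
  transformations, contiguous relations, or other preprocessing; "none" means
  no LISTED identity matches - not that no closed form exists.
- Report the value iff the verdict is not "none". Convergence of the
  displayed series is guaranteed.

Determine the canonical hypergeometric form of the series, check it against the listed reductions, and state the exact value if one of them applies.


The series (x = 1/2) is 1F0: upper {-2/5}, lower {-}, prefactor -4/11. Verdict: the I4 binomial reduction fires (the 1F0 binomial series: exponent 2/5, x = 1/2). Hence: (-4/11) * (1/2)^(2/5).

First insight: x = (1/2) and the product of the first k integers (C = -4/11) is k!.
Term ratio: r(k) = (1/2) * (k-2/5) / [(k+1)] - rational in k, leading ratio (1/2); with t_0 = -4/11, classification follows.


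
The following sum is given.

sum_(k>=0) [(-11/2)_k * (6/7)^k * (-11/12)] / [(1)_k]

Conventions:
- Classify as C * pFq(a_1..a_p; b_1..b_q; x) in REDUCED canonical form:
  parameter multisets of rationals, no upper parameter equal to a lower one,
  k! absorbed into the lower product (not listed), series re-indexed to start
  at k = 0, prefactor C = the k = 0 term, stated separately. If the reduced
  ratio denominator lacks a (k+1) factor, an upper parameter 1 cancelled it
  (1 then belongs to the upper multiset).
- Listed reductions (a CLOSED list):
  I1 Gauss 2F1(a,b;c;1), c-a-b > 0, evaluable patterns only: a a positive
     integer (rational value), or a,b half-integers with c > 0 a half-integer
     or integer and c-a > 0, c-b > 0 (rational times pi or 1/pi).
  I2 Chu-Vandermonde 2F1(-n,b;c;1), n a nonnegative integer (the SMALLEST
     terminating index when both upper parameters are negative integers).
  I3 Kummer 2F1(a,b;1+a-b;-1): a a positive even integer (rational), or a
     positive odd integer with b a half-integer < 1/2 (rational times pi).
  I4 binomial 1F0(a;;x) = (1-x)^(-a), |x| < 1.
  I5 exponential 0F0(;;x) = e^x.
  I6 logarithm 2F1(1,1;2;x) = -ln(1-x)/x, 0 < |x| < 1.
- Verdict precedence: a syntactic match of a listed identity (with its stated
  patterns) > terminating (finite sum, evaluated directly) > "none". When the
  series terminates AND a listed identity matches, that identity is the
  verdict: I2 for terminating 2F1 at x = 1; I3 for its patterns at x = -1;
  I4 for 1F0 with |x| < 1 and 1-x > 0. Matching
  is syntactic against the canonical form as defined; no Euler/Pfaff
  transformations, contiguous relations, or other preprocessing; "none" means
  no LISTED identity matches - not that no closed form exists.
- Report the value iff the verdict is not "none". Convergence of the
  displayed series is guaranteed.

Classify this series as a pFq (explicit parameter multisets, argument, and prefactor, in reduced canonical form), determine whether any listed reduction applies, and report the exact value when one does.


x = 6/7 here; the reduced form reads 1F0, upper {-11/2}, lower {-}, C = -11/12. Verdict: the I4 binomial reduction matches (the 1F0 binomial series: exponent 11/2, x = 6/7). Exact value: (-11/12) * (1/7)^(11/2).

Key observation: t_0 = -11/12 here, and (1)_k (C = -11/12) is k! itself.
Term ratio: r(k) = (6/7) * (k-11/2) / [(k+1)] - rational in k. x = (6/7); t_0 = -11/12; negate the roots.


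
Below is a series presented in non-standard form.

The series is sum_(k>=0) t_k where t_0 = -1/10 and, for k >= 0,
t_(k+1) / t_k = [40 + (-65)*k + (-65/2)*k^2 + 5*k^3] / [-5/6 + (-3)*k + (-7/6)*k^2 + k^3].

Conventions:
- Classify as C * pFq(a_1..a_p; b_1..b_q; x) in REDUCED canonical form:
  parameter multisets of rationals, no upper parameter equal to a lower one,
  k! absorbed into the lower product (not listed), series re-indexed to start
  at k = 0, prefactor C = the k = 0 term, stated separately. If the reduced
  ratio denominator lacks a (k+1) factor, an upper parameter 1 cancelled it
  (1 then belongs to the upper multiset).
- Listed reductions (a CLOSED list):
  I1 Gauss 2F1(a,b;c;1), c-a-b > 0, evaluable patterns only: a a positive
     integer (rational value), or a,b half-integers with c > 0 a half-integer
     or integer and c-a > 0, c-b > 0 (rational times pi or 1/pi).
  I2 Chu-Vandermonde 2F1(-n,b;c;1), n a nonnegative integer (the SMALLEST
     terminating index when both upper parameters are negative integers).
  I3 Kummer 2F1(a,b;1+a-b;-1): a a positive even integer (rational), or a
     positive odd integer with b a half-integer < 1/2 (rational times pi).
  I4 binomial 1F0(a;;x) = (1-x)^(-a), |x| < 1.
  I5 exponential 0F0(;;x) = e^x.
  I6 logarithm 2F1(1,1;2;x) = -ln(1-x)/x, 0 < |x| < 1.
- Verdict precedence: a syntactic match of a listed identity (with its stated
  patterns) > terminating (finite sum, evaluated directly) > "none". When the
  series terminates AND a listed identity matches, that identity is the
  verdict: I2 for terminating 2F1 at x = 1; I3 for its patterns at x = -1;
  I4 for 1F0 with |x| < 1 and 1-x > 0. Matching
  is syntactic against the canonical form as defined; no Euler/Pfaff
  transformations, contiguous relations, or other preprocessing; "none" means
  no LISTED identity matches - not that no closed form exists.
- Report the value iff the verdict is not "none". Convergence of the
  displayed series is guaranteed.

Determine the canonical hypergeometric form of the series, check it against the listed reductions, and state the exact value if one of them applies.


First insight: x = 5 and roots of the ratio polynomials (C = -1/10) are the negated parameters.
Ratio: r(k) = 5 * (k-8) (k-1/2) (k+2) / [(k-5/2) (k+1/3) (k+1)] - rational; roots negated = parameters, x = 5, C = -1/10.

The series (x = 5) is 3F2: upper {-8, -1/2, 2}, lower {-5/2, 1/3}, prefactor -1/10. Verdict: terminating - the sum ends at index 8 because -8 is a negative integer; exact evaluation follows. Exact value: -1732463749/130.


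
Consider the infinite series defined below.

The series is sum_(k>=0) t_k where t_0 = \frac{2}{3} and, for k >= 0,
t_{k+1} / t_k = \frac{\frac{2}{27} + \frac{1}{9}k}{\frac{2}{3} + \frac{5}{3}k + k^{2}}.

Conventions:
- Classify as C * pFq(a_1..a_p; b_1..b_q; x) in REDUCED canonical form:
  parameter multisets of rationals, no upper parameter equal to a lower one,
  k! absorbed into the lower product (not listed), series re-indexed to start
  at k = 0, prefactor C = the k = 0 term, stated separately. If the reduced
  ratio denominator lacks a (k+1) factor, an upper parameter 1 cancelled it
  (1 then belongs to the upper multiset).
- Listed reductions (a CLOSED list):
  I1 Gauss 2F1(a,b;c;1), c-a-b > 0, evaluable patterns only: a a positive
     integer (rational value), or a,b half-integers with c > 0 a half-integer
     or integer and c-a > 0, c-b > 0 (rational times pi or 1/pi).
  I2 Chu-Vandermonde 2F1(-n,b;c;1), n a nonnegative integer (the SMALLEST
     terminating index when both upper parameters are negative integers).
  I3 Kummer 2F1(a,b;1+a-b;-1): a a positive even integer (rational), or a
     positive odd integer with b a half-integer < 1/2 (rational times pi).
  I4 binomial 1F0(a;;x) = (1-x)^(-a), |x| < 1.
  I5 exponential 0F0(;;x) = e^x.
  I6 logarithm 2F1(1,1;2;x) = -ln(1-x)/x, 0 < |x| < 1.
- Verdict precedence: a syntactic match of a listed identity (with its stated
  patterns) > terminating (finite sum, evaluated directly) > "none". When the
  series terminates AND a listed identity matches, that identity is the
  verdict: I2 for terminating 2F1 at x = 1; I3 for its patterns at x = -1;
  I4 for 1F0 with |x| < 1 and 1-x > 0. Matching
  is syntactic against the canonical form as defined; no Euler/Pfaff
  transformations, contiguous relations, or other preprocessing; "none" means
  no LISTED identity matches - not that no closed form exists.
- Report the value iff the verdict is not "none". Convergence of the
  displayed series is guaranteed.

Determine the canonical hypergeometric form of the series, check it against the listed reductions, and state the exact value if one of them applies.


Prefactor \frac{2}{3}, argument \frac{1}{9}: 0F0 with upper {-} over lower {-}. Verdict: the exponential series (I5) matches (the 0F0 exponential series at x = \frac{1}{9}). Exact value: \frac{2}{3} \cdot e^{\frac{1}{9}}.

Key observation: from the first term \frac{2}{3}: the ratio is unreduced: k + 2/3 divides both sides (C = 2/3).
Term ratio: r(k) = \frac{1}{9} * 1 / [(k+1)] - rational; roots negated = parameters, x = \frac{1}{9}, C = \frac{2}{3}.


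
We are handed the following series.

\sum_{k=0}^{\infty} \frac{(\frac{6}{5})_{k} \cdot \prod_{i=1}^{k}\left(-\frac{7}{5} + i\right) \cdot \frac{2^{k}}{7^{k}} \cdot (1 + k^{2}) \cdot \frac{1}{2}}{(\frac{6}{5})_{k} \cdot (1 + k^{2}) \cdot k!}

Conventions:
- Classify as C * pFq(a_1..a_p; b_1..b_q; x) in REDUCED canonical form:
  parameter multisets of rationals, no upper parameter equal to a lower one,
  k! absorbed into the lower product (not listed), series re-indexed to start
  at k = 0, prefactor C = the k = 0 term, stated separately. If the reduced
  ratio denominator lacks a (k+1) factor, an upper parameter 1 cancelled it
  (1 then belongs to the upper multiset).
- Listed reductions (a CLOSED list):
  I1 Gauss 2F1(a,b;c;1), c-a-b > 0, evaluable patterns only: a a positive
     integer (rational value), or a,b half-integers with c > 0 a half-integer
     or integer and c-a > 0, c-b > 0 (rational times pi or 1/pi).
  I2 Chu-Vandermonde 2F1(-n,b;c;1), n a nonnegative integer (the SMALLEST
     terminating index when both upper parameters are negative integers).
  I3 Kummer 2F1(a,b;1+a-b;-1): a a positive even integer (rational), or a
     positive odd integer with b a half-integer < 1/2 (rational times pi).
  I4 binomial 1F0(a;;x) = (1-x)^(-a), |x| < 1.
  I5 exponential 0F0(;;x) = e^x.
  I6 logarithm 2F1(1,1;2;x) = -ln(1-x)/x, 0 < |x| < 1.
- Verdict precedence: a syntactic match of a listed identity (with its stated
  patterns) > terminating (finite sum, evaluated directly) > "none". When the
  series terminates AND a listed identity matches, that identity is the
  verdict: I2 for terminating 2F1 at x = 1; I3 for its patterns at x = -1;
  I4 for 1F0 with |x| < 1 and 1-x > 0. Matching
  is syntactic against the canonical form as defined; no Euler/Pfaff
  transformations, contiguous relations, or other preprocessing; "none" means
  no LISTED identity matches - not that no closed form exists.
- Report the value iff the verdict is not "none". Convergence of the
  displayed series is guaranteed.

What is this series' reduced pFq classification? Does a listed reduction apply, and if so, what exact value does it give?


Prefactor \frac{1}{2}, argument \frac{2}{7}: 1F0 with upper {-\frac{2}{5}} over lower {-}. Verdict (x = \frac{2}{7}): the binomial series (I4) applies (the 1F0 binomial series: exponent 2/5, x = \frac{2}{7}). Sum: \frac{1}{2} \cdot \left(\frac{5}{7}\right)^{\frac{2}{5}}.

Key observation: t_0 = \frac{1}{2} here, and the factor k^2 + 1 cancels (top and bottom), leaving C = 1/2.
Step ratio: r(k) = \frac{2}{7} * (k-\frac{2}{5}) / [(k+1)] - rational in k, leading ratio \frac{2}{7}; with t_0 = \frac{1}{2}, classification follows.
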